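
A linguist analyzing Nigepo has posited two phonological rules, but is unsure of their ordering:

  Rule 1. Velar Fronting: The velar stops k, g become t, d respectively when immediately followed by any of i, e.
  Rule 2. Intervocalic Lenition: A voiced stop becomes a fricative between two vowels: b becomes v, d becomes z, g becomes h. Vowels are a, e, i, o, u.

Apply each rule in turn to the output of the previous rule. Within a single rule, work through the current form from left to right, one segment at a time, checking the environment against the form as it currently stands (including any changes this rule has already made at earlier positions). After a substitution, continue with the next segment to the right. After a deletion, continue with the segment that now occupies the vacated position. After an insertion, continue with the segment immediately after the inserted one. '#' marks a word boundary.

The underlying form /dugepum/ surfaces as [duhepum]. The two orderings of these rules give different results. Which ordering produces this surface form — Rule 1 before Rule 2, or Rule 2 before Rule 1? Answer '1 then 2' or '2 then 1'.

Order 1 then 2:
  1 Velar Fronting: [dugepum] → [dudepum]
  2 Intervocalic Lenition: [dudepum] → [duzepum]
  result: [duzepum]
Order 2 then 1:
  2 Intervocalic Lenition: [dugepum] → [duhepum]
  1 Velar Fronting: no change — [duhepum]
  result: [duhepum]

2 then 1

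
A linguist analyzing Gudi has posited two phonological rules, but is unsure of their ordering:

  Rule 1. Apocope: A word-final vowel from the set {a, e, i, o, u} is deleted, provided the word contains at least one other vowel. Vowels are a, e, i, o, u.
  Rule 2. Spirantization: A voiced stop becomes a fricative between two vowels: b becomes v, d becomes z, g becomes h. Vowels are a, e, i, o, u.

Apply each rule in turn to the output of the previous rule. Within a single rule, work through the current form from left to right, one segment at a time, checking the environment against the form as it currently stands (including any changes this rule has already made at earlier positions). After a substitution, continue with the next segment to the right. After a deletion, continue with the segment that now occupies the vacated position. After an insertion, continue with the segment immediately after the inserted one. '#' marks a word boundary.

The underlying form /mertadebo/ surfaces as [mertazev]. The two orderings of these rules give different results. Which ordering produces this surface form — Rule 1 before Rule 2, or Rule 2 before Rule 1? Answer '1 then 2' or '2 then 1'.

2 then 1

Order 1 then 2:
  1 Apocope: [mertadebo] → [mertadeb]
  2 Spirantization: [mertadeb] → [mertazeb]
  result: [mertazeb]
Order 2 then 1:
  2 Spirantization: [mertadebo] → [mertazevo]
  1 Apocope: [mertazevo] → [mertazev]
  result: [mertazev]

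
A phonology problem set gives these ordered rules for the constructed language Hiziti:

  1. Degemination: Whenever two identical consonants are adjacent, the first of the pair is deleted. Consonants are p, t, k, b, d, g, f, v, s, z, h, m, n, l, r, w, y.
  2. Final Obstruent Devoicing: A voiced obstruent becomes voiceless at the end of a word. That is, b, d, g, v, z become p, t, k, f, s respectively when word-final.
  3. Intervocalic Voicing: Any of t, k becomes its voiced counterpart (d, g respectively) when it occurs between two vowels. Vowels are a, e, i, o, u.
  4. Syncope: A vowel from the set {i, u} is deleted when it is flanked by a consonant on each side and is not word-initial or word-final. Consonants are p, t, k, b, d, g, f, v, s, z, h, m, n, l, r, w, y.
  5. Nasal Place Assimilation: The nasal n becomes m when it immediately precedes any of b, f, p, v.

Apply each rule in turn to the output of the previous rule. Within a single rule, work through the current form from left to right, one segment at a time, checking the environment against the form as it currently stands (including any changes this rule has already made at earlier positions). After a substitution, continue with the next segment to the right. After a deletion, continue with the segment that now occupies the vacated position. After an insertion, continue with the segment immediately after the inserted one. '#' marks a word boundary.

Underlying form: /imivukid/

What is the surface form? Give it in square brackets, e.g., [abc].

1 Degemination: no change — [imivukid]
2 Final Obstruent Devoicing: [imivukid] → [imivukit]
3 Intervocalic Voicing: [imivukit] → [imivugit]
4 Syncope: [imivugit] → [imvgt]
5 Nasal Place Assimilation: no change — [imvgt]

[imvgt]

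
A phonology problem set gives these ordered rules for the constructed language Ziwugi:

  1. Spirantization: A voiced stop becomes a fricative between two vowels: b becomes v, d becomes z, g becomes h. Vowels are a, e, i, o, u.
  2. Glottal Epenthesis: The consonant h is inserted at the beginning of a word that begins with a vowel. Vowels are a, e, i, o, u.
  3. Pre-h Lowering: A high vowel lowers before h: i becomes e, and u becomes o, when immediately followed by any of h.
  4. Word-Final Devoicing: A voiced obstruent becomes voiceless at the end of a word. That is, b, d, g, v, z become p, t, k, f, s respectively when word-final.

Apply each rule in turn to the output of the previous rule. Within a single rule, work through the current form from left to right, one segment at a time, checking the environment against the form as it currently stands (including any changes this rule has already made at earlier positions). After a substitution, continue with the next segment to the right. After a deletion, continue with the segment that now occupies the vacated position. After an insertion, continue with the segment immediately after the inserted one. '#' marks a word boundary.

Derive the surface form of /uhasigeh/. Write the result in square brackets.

[hohaseheh]

1 Spirantization: [uhasigeh] → [uhasiheh]
2 Glottal Epenthesis: [uhasiheh] → [huhasiheh]
3 Pre-h Lowering: [huhasiheh] → [hohaseheh]
4 Word-Final Devoicing: no change — [hohaseheh]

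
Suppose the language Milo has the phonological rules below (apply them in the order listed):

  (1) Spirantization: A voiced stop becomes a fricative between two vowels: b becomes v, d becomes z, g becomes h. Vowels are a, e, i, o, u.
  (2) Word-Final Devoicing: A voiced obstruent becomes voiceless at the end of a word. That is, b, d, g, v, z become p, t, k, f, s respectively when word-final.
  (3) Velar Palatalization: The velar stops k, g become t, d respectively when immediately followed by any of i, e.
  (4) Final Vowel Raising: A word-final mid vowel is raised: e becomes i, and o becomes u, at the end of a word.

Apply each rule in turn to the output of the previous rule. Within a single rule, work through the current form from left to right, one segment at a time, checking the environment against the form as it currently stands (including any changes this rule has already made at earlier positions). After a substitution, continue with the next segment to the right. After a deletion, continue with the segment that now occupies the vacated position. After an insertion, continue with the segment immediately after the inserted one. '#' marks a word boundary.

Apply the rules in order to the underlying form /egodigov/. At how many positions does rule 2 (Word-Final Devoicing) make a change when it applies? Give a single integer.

1

(1) Spirantization: [egodigov] → [ehozihov]
(2) Word-Final Devoicing: [ehozihov] → [ehozihof]
(3) Velar Palatalization: no change — [ehozihof]
(4) Final Vowel Raising: no change — [ehozihof]
Rule 2 changed 1 position(s).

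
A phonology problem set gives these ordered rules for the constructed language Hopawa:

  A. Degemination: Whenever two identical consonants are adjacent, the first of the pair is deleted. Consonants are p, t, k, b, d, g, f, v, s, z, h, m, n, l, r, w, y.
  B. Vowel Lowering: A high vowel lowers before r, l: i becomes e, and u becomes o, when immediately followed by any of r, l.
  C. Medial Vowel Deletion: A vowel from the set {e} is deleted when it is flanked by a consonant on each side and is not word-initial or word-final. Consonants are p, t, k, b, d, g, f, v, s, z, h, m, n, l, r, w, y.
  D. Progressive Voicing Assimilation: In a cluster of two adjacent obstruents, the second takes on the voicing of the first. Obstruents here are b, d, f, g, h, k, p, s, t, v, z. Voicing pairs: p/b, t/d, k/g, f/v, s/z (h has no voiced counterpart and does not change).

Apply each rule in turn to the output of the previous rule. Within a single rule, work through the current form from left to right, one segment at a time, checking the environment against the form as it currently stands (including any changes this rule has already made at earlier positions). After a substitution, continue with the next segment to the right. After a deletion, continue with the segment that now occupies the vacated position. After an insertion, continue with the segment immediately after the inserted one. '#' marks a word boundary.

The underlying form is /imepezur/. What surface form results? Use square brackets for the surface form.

[impsor]

A Degemination: no change — [imepezur]
B Vowel Lowering: [imepezur] → [imepezor]
C Medial Vowel Deletion: [imepezor] → [impzor]
D Progressive Voicing Assimilation: [impzor] → [impsor]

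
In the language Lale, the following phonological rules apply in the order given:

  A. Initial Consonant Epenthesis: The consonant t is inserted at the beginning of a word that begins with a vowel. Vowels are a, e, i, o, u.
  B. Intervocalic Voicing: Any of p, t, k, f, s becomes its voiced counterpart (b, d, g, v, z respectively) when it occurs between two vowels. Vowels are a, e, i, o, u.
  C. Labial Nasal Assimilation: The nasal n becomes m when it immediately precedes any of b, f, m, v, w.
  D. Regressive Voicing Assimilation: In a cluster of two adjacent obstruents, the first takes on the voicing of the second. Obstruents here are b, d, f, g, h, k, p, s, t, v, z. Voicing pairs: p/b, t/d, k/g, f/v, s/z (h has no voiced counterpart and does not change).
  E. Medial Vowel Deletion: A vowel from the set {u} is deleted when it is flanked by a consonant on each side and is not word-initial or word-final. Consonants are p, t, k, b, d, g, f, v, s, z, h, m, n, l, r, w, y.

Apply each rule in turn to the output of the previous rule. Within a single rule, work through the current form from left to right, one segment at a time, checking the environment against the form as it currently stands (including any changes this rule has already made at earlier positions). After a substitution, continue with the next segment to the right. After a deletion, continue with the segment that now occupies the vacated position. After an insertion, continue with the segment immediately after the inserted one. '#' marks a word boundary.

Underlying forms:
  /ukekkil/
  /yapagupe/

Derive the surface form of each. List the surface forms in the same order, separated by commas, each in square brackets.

[tgekkil], [yabagbe]

/ukekkil/:
  A Initial Consonant Epenthesis: [ukekkil] → [tukekkil]
  B Intervocalic Voicing: [tukekkil] → [tugekkil]
  C Labial Nasal Assimilation: no change — [tugekkil]
  D Regressive Voicing Assimilation: no change — [tugekkil]
  E Medial Vowel Deletion: [tugekkil] → [tgekkil]
/yapagupe/:
  A Initial Consonant Epenthesis: no change — [yapagupe]
  B Intervocalic Voicing: [yapagupe] → [yabagube]
  C Labial Nasal Assimilation: no change — [yabagube]
  D Regressive Voicing Assimilation: no change — [yabagube]
  E Medial Vowel Deletion: [yabagube] → [yabagbe]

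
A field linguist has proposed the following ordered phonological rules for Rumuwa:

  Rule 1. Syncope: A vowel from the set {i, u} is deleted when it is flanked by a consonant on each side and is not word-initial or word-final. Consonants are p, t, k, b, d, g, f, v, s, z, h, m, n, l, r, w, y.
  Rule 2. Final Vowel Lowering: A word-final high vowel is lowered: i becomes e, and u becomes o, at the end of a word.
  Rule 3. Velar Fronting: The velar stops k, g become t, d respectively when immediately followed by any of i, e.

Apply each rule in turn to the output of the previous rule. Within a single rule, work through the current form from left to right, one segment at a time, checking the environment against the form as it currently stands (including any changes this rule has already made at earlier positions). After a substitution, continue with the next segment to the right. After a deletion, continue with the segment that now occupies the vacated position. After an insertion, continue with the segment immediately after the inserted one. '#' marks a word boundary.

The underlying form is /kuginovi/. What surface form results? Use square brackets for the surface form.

[kgnove]

Rule 1 Syncope: [kuginovi] → [kgnovi]
Rule 2 Final Vowel Lowering: [kgnovi] → [kgnove]
Rule 3 Velar Fronting: no change — [kgnove]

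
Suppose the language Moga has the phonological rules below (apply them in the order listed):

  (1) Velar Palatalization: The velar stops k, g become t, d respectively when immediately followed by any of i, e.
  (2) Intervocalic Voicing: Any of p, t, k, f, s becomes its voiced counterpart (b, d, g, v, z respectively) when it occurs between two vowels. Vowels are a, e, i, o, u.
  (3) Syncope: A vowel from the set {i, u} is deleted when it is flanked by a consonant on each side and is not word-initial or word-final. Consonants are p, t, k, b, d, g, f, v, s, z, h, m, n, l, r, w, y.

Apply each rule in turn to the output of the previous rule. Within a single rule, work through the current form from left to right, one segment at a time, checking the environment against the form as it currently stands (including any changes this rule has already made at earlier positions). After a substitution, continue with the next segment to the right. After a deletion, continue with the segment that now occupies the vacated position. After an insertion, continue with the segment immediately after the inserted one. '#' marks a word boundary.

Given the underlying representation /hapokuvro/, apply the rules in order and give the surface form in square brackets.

[habogvro]

(1) Velar Palatalization: no change — [hapokuvro]
(2) Intervocalic Voicing: [hapokuvro] → [haboguvro]
(3) Syncope: [haboguvro] → [habogvro]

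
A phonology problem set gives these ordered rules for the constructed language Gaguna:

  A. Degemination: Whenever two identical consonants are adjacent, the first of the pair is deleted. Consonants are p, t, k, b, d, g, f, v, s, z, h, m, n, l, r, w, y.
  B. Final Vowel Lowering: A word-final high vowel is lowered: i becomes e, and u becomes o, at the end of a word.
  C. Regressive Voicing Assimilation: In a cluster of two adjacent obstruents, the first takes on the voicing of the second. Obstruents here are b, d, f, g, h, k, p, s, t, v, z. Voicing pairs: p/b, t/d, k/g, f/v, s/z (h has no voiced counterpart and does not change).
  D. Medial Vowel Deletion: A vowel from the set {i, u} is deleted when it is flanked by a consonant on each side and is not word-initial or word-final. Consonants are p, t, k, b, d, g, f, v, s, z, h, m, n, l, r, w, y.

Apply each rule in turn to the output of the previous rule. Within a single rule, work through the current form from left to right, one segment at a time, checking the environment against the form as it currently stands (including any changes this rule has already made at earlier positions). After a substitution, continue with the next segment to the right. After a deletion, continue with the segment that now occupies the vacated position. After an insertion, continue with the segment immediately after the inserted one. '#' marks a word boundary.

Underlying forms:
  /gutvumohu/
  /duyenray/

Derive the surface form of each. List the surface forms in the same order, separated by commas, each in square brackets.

[gdvmoho], [dyenray]

/gutvumohu/:
  A Degemination: no change — [gutvumohu]
  B Final Vowel Lowering: [gutvumohu] → [gutvumoho]
  C Regressive Voicing Assimilation: [gutvumoho] → [gudvumoho]
  D Medial Vowel Deletion: [gudvumoho] → [gdvmoho]
/duyenray/:
  A Degemination: no change — [duyenray]
  B Final Vowel Lowering: no change — [duyenray]
  C Regressive Voicing Assimilation: no change — [duyenray]
  D Medial Vowel Deletion: [duyenray] → [dyenray]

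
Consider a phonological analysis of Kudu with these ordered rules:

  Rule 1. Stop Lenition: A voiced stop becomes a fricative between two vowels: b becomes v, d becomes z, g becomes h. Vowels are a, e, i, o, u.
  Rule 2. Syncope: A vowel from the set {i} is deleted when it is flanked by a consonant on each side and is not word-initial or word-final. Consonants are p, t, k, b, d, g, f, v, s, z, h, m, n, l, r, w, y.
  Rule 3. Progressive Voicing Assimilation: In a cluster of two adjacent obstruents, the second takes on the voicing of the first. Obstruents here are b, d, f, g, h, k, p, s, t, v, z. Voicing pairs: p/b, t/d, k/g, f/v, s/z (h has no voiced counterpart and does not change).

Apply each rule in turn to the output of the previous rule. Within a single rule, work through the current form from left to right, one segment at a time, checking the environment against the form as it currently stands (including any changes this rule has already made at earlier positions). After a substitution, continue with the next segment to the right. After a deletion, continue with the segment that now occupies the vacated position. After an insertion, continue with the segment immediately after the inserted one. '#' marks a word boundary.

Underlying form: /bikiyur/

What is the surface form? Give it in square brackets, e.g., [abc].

[bgyur]

Rule 1 Stop Lenition: no change — [bikiyur]
Rule 2 Syncope: [bikiyur] → [bkyur]
Rule 3 Progressive Voicing Assimilation: [bkyur] → [bgyur]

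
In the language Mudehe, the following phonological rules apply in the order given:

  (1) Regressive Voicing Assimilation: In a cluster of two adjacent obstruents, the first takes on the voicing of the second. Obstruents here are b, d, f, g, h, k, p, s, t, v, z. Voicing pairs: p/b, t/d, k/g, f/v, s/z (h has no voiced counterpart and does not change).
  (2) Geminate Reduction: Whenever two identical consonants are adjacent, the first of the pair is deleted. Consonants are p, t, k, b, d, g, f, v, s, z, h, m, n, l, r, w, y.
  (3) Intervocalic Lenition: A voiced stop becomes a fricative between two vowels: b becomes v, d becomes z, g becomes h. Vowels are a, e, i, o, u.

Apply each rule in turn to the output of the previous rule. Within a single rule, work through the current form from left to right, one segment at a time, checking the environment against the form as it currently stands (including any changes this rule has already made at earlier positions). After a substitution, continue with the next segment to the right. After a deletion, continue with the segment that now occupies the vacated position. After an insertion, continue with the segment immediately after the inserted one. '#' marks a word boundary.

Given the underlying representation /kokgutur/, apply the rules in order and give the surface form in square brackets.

(1) Regressive Voicing Assimilation: [kokgutur] → [koggutur]
(2) Geminate Reduction: [koggutur] → [kogutur]
(3) Intervocalic Lenition: [kogutur] → [kohutur]

[kohutur]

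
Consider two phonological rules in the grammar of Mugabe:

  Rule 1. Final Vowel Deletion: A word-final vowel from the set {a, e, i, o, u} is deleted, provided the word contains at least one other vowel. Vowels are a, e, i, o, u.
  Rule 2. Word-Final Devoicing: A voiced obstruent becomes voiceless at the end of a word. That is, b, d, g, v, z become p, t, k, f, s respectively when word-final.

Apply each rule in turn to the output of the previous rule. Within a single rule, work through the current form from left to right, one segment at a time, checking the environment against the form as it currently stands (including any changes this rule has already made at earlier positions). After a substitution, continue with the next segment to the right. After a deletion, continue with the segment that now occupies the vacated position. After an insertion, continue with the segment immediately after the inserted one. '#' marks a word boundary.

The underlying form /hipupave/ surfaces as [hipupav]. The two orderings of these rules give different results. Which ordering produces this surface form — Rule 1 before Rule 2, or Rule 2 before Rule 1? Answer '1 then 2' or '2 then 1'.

2 then 1

Order 1 then 2:
  1 Final Vowel Deletion: [hipupave] → [hipupav]
  2 Word-Final Devoicing: [hipupav] → [hipupaf]
  result: [hipupaf]
Order 2 then 1:
  2 Word-Final Devoicing: no change — [hipupave]
  1 Final Vowel Deletion: [hipupave] → [hipupav]
  result: [hipupav]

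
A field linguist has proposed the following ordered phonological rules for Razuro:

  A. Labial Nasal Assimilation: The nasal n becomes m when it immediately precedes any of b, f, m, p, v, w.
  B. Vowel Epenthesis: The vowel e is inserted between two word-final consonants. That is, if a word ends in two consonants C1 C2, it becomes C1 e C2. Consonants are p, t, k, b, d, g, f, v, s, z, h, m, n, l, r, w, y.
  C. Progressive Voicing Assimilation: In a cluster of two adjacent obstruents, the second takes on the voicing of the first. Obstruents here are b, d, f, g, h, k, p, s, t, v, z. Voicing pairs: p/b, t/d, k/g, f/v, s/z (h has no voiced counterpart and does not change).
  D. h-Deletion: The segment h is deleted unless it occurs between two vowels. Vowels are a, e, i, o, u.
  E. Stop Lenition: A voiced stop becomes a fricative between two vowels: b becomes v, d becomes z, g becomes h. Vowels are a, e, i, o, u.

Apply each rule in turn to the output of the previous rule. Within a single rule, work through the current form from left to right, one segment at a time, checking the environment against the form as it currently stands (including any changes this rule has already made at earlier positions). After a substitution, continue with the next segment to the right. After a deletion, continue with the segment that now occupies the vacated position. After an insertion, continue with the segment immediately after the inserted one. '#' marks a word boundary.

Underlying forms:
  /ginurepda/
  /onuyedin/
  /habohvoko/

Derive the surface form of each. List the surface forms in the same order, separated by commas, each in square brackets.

/ginurepda/:
  A Labial Nasal Assimilation: no change — [ginurepda]
  B Vowel Epenthesis: no change — [ginurepda]
  C Progressive Voicing Assimilation: [ginurepda] → [ginurepta]
  D h-Deletion: no change — [ginurepta]
  E Stop Lenition: no change — [ginurepta]
/onuyedin/:
  A Labial Nasal Assimilation: no change — [onuyedin]
  B Vowel Epenthesis: no change — [onuyedin]
  C Progressive Voicing Assimilation: no change — [onuyedin]
  D h-Deletion: no change — [onuyedin]
  E Stop Lenition: [onuyedin] → [onuyezin]
/habohvoko/:
  A Labial Nasal Assimilation: no change — [habohvoko]
  B Vowel Epenthesis: no change — [habohvoko]
  C Progressive Voicing Assimilation: [habohvoko] → [habohfoko]
  D h-Deletion: [habohfoko] → [abofoko]
  E Stop Lenition: [abofoko] → [avofoko]

[ginurepta], [onuyezin], [avofoko]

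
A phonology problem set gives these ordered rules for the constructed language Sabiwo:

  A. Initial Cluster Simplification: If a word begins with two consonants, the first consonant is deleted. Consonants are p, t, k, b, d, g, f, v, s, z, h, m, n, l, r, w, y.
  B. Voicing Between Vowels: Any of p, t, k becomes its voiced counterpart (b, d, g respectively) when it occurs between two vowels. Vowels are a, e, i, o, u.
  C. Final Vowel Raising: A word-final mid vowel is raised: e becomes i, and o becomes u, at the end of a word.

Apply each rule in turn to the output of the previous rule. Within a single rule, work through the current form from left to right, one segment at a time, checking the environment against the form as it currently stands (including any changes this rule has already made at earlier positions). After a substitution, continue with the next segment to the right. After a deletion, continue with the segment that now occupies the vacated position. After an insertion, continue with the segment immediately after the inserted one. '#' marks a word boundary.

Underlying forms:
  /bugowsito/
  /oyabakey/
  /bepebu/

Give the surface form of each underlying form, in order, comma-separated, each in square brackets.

/bugowsito/:
  A Initial Cluster Simplification: no change — [bugowsito]
  B Voicing Between Vowels: [bugowsito] → [bugowsido]
  C Final Vowel Raising: [bugowsido] → [bugowsidu]
/oyabakey/:
  A Initial Cluster Simplification: no change — [oyabakey]
  B Voicing Between Vowels: [oyabakey] → [oyabagey]
  C Final Vowel Raising: no change — [oyabagey]
/bepebu/:
  A Initial Cluster Simplification: no change — [bepebu]
  B Voicing Between Vowels: [bepebu] → [bebebu]
  C Final Vowel Raising: no change — [bebebu]

[bugowsidu], [oyabagey], [bebebu]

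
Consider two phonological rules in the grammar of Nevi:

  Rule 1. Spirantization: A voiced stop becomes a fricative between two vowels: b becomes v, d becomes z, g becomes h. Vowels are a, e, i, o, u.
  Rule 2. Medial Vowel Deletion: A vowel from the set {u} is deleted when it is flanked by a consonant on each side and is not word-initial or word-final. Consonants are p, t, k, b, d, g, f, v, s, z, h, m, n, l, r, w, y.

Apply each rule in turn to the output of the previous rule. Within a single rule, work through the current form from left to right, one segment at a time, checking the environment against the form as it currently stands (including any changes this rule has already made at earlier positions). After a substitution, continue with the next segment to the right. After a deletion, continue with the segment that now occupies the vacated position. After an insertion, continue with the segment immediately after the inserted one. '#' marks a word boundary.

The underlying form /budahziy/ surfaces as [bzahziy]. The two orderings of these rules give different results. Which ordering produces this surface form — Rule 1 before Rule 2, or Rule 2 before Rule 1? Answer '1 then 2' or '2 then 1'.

1 then 2

Order 1 then 2:
  1 Spirantization: [budahziy] → [buzahziy]
  2 Medial Vowel Deletion: [buzahziy] → [bzahziy]
  result: [bzahziy]
Order 2 then 1:
  2 Medial Vowel Deletion: [budahziy] → [bdahziy]
  1 Spirantization: no change — [bdahziy]
  result: [bdahziy]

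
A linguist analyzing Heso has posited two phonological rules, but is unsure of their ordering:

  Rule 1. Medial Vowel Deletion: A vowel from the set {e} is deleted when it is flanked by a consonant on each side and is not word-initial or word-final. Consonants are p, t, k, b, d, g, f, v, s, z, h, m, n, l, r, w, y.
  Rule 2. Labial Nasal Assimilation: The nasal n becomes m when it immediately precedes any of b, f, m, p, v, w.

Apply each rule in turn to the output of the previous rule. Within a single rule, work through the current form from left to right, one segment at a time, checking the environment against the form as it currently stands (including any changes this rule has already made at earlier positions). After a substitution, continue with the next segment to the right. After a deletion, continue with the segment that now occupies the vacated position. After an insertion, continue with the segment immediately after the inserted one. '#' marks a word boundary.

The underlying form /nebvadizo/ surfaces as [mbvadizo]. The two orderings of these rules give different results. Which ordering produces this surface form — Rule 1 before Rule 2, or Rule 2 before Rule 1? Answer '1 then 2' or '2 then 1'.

Order 1 then 2:
  1 Medial Vowel Deletion: [nebvadizo] → [nbvadizo]
  2 Labial Nasal Assimilation: [nbvadizo] → [mbvadizo]
  result: [mbvadizo]
Order 2 then 1:
  2 Labial Nasal Assimilation: no change — [nebvadizo]
  1 Medial Vowel Deletion: [nebvadizo] → [nbvadizo]
  result: [nbvadizo]

1 then 2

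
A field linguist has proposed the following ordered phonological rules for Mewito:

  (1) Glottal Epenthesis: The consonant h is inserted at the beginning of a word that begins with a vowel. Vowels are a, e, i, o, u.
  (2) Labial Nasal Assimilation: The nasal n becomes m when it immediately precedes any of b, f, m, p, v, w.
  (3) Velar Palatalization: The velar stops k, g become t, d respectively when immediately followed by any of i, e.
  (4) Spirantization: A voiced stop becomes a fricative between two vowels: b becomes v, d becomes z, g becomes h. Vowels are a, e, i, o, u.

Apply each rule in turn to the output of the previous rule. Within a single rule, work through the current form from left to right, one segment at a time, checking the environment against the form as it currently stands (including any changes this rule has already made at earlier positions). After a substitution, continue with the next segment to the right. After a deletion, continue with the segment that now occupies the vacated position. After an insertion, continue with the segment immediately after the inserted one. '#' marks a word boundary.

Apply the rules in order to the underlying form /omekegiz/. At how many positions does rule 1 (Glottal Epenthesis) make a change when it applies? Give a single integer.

(1) Glottal Epenthesis: [omekegiz] → [homekegiz]
(2) Labial Nasal Assimilation: no change — [homekegiz]
(3) Velar Palatalization: [homekegiz] → [hometediz]
(4) Spirantization: [hometediz] → [hometeziz]
Rule 1 changed 1 position(s).

1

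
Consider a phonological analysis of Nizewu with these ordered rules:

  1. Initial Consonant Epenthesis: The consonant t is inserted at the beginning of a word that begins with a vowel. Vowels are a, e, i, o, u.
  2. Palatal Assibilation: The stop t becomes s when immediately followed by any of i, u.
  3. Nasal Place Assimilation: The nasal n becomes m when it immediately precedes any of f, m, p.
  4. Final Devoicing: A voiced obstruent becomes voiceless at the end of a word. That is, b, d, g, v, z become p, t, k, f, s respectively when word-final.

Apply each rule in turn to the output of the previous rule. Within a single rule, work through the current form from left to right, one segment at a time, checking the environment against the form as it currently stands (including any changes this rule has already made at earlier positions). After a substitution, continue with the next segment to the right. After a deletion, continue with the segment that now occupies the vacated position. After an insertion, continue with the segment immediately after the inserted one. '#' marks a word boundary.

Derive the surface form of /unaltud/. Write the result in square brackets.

[sunalsut]

1 Initial Consonant Epenthesis: [unaltud] → [tunaltud]
2 Palatal Assibilation: [tunaltud] → [sunalsud]
3 Nasal Place Assimilation: no change — [sunalsud]
4 Final Devoicing: [sunalsud] → [sunalsut]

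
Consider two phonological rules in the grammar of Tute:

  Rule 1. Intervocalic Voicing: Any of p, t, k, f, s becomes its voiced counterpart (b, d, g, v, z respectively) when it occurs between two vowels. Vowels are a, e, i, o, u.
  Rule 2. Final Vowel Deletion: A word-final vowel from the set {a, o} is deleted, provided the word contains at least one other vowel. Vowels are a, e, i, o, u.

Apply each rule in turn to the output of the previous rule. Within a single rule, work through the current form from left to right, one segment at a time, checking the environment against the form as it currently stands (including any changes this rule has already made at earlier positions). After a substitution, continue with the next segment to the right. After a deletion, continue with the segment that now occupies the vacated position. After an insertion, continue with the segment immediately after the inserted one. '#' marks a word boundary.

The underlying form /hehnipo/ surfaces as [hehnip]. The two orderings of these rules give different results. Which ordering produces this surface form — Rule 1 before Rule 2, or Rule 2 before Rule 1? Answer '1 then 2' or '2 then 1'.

2 then 1

Order 1 then 2:
  1 Intervocalic Voicing: [hehnipo] → [hehnibo]
  2 Final Vowel Deletion: [hehnibo] → [hehnib]
  result: [hehnib]
Order 2 then 1:
  2 Final Vowel Deletion: [hehnipo] → [hehnip]
  1 Intervocalic Voicing: no change — [hehnip]
  result: [hehnip]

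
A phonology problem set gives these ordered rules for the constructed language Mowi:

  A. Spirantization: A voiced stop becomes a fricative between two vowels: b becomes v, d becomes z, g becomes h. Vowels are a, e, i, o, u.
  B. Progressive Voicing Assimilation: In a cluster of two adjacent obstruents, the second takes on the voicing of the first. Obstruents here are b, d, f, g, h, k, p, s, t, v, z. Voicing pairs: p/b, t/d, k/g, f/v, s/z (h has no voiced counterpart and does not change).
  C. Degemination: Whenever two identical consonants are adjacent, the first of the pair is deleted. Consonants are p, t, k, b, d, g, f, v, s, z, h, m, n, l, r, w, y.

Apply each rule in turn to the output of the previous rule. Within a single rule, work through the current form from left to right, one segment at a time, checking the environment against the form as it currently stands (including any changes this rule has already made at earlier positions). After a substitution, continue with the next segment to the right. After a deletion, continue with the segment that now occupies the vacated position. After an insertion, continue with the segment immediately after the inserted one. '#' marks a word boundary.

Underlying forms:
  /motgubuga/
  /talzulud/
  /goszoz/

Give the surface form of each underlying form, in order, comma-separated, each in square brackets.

[motkuvuha], [talzulud], [gosoz]

/motgubuga/:
  A Spirantization: [motgubuga] → [motguvuha]
  B Progressive Voicing Assimilation: [motguvuha] → [motkuvuha]
  C Degemination: no change — [motkuvuha]
/talzulud/:
  A Spirantization: no change — [talzulud]
  B Progressive Voicing Assimilation: no change — [talzulud]
  C Degemination: no change — [talzulud]
/goszoz/:
  A Spirantization: no change — [goszoz]
  B Progressive Voicing Assimilation: [goszoz] → [gossoz]
  C Degemination: [gossoz] → [gosoz]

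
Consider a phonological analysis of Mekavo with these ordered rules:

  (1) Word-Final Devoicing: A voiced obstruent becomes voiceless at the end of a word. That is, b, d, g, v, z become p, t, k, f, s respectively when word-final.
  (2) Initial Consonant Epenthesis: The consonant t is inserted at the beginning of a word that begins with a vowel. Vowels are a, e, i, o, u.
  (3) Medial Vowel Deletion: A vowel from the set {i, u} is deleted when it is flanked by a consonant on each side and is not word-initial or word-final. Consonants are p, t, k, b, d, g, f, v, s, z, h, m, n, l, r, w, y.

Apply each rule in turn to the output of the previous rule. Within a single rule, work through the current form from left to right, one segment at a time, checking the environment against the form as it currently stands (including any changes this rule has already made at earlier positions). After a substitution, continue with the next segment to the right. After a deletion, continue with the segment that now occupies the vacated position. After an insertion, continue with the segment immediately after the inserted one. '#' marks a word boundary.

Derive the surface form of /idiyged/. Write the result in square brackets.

(1) Word-Final Devoicing: [idiyged] → [idiyget]
(2) Initial Consonant Epenthesis: [idiyget] → [tidiyget]
(3) Medial Vowel Deletion: [tidiyget] → [tdyget]

[tdyget]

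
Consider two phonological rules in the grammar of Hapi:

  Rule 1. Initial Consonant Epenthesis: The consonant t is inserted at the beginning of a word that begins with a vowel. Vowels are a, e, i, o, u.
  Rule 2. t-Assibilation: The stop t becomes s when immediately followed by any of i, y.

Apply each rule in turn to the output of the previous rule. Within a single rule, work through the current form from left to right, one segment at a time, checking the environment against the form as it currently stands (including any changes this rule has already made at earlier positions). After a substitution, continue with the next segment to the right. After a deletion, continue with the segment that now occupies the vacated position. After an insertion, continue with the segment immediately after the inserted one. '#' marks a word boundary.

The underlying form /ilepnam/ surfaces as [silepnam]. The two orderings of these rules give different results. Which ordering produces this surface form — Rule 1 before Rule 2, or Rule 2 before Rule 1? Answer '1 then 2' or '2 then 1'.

1 then 2

Order 1 then 2:
  1 Initial Consonant Epenthesis: [ilepnam] → [tilepnam]
  2 t-Assibilation: [tilepnam] → [silepnam]
  result: [silepnam]
Order 2 then 1:
  2 t-Assibilation: no change — [ilepnam]
  1 Initial Consonant Epenthesis: [ilepnam] → [tilepnam]
  result: [tilepnam]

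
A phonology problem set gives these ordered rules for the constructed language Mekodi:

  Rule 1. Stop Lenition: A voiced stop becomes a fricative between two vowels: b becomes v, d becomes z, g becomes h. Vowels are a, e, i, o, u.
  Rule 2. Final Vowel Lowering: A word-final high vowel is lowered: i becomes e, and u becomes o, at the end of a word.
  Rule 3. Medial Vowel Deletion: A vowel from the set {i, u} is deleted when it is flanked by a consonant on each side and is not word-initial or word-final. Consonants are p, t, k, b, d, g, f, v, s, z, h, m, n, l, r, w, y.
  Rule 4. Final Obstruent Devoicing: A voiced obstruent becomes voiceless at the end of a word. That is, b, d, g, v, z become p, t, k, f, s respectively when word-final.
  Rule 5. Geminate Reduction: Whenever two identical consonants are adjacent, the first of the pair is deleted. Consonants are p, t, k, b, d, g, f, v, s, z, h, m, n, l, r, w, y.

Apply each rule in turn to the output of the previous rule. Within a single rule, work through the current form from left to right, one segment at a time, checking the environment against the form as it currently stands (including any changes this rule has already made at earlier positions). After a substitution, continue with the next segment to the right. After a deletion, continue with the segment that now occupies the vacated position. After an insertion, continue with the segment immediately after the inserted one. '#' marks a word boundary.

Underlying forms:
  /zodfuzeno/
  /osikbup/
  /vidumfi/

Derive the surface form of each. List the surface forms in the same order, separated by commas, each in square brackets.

[zodfzeno], [oskbp], [vzmfe]

/zodfuzeno/:
  Rule 1 Stop Lenition: no change — [zodfuzeno]
  Rule 2 Final Vowel Lowering: no change — [zodfuzeno]
  Rule 3 Medial Vowel Deletion: [zodfuzeno] → [zodfzeno]
  Rule 4 Final Obstruent Devoicing: no change — [zodfzeno]
  Rule 5 Geminate Reduction: no change — [zodfzeno]
/osikbup/:
  Rule 1 Stop Lenition: no change — [osikbup]
  Rule 2 Final Vowel Lowering: no change — [osikbup]
  Rule 3 Medial Vowel Deletion: [osikbup] → [oskbp]
  Rule 4 Final Obstruent Devoicing: no change — [oskbp]
  Rule 5 Geminate Reduction: no change — [oskbp]
/vidumfi/:
  Rule 1 Stop Lenition: [vidumfi] → [vizumfi]
  Rule 2 Final Vowel Lowering: [vizumfi] → [vizumfe]
  Rule 3 Medial Vowel Deletion: [vizumfe] → [vzmfe]
  Rule 4 Final Obstruent Devoicing: no change — [vzmfe]
  Rule 5 Geminate Reduction: no change — [vzmfe]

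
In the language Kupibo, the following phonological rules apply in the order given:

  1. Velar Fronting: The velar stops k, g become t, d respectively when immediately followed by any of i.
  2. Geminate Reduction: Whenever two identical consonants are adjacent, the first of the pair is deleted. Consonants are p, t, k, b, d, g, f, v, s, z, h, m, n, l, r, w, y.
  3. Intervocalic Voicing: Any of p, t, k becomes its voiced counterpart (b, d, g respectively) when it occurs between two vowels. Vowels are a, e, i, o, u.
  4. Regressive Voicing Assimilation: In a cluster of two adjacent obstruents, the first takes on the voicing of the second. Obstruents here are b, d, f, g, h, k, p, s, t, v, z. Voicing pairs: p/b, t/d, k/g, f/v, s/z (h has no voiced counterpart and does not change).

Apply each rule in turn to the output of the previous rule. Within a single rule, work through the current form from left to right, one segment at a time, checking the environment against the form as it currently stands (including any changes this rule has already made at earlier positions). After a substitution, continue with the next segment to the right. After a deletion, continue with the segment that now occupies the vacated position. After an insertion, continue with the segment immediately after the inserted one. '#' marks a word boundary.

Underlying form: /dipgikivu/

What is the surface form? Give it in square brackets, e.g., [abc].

[dibdidivu]

1 Velar Fronting: [dipgikivu] → [dipditivu]
2 Geminate Reduction: no change — [dipditivu]
3 Intervocalic Voicing: [dipditivu] → [dipdidivu]
4 Regressive Voicing Assimilation: [dipdidivu] → [dibdidivu]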